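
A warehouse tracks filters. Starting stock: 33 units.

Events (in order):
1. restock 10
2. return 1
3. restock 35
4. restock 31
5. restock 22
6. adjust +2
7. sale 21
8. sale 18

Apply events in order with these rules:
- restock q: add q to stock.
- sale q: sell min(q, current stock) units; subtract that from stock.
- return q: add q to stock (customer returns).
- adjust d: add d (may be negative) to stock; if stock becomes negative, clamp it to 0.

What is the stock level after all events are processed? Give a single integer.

Processing events:
Start: stock = 33
  Event 1 (restock 10): 33 + 10 = 43
  Event 2 (return 1): 43 + 1 = 44
  Event 3 (restock 35): 44 + 35 = 79
  Event 4 (restock 31): 79 + 31 = 110
  Event 5 (restock 22): 110 + 22 = 132
  Event 6 (adjust +2): 132 + 2 = 134
  Event 7 (sale 21): sell min(21,134)=21. stock: 134 - 21 = 113. total_sold = 21
  Event 8 (sale 18): sell min(18,113)=18. stock: 113 - 18 = 95. total_sold = 39
Final: stock = 95, total_sold = 39

Answer: 95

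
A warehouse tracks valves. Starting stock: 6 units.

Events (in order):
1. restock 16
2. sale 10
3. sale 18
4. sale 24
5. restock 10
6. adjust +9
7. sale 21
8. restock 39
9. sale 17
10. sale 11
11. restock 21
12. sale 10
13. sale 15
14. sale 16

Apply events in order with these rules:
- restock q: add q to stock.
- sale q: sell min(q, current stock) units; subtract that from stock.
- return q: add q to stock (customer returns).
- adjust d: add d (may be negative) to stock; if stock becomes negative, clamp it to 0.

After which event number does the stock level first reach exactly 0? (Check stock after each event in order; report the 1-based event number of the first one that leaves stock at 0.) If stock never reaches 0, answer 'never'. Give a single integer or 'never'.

Answer: 3

Derivation:
Processing events:
Start: stock = 6
  Event 1 (restock 16): 6 + 16 = 22
  Event 2 (sale 10): sell min(10,22)=10. stock: 22 - 10 = 12. total_sold = 10
  Event 3 (sale 18): sell min(18,12)=12. stock: 12 - 12 = 0. total_sold = 22
  Event 4 (sale 24): sell min(24,0)=0. stock: 0 - 0 = 0. total_sold = 22
  Event 5 (restock 10): 0 + 10 = 10
  Event 6 (adjust +9): 10 + 9 = 19
  Event 7 (sale 21): sell min(21,19)=19. stock: 19 - 19 = 0. total_sold = 41
  Event 8 (restock 39): 0 + 39 = 39
  Event 9 (sale 17): sell min(17,39)=17. stock: 39 - 17 = 22. total_sold = 58
  Event 10 (sale 11): sell min(11,22)=11. stock: 22 - 11 = 11. total_sold = 69
  Event 11 (restock 21): 11 + 21 = 32
  Event 12 (sale 10): sell min(10,32)=10. stock: 32 - 10 = 22. total_sold = 79
  Event 13 (sale 15): sell min(15,22)=15. stock: 22 - 15 = 7. total_sold = 94
  Event 14 (sale 16): sell min(16,7)=7. stock: 7 - 7 = 0. total_sold = 101
Final: stock = 0, total_sold = 101

First zero at event 3.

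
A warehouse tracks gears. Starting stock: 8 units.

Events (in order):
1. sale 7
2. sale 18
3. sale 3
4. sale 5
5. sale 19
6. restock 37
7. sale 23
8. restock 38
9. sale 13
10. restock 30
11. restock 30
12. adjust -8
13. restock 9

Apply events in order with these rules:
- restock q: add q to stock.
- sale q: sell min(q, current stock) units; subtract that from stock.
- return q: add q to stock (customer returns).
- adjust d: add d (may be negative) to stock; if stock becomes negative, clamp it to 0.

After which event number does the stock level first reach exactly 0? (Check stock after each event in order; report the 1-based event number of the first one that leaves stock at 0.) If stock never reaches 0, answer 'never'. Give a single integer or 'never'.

Processing events:
Start: stock = 8
  Event 1 (sale 7): sell min(7,8)=7. stock: 8 - 7 = 1. total_sold = 7
  Event 2 (sale 18): sell min(18,1)=1. stock: 1 - 1 = 0. total_sold = 8
  Event 3 (sale 3): sell min(3,0)=0. stock: 0 - 0 = 0. total_sold = 8
  Event 4 (sale 5): sell min(5,0)=0. stock: 0 - 0 = 0. total_sold = 8
  Event 5 (sale 19): sell min(19,0)=0. stock: 0 - 0 = 0. total_sold = 8
  Event 6 (restock 37): 0 + 37 = 37
  Event 7 (sale 23): sell min(23,37)=23. stock: 37 - 23 = 14. total_sold = 31
  Event 8 (restock 38): 14 + 38 = 52
  Event 9 (sale 13): sell min(13,52)=13. stock: 52 - 13 = 39. total_sold = 44
  Event 10 (restock 30): 39 + 30 = 69
  Event 11 (restock 30): 69 + 30 = 99
  Event 12 (adjust -8): 99 + -8 = 91
  Event 13 (restock 9): 91 + 9 = 100
Final: stock = 100, total_sold = 44

First zero at event 2.

Answer: 2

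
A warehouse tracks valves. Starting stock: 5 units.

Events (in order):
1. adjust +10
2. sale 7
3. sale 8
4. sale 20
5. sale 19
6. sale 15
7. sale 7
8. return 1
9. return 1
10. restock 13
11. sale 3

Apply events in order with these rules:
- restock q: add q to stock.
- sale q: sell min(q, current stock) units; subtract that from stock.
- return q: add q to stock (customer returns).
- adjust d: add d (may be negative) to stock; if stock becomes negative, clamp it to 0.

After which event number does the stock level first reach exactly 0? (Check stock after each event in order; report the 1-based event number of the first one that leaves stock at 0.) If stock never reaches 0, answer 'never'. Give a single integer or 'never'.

Processing events:
Start: stock = 5
  Event 1 (adjust +10): 5 + 10 = 15
  Event 2 (sale 7): sell min(7,15)=7. stock: 15 - 7 = 8. total_sold = 7
  Event 3 (sale 8): sell min(8,8)=8. stock: 8 - 8 = 0. total_sold = 15
  Event 4 (sale 20): sell min(20,0)=0. stock: 0 - 0 = 0. total_sold = 15
  Event 5 (sale 19): sell min(19,0)=0. stock: 0 - 0 = 0. total_sold = 15
  Event 6 (sale 15): sell min(15,0)=0. stock: 0 - 0 = 0. total_sold = 15
  Event 7 (sale 7): sell min(7,0)=0. stock: 0 - 0 = 0. total_sold = 15
  Event 8 (return 1): 0 + 1 = 1
  Event 9 (return 1): 1 + 1 = 2
  Event 10 (restock 13): 2 + 13 = 15
  Event 11 (sale 3): sell min(3,15)=3. stock: 15 - 3 = 12. total_sold = 18
Final: stock = 12, total_sold = 18

First zero at event 3.

Answer: 3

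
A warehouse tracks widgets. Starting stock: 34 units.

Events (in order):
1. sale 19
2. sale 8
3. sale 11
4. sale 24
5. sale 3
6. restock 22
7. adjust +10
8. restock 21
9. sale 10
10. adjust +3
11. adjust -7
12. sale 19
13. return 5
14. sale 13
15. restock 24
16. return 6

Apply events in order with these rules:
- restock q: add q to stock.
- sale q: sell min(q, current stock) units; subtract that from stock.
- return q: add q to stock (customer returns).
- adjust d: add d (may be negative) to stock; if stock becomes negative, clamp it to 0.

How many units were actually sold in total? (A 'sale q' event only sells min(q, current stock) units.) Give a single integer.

Answer: 76

Derivation:
Processing events:
Start: stock = 34
  Event 1 (sale 19): sell min(19,34)=19. stock: 34 - 19 = 15. total_sold = 19
  Event 2 (sale 8): sell min(8,15)=8. stock: 15 - 8 = 7. total_sold = 27
  Event 3 (sale 11): sell min(11,7)=7. stock: 7 - 7 = 0. total_sold = 34
  Event 4 (sale 24): sell min(24,0)=0. stock: 0 - 0 = 0. total_sold = 34
  Event 5 (sale 3): sell min(3,0)=0. stock: 0 - 0 = 0. total_sold = 34
  Event 6 (restock 22): 0 + 22 = 22
  Event 7 (adjust +10): 22 + 10 = 32
  Event 8 (restock 21): 32 + 21 = 53
  Event 9 (sale 10): sell min(10,53)=10. stock: 53 - 10 = 43. total_sold = 44
  Event 10 (adjust +3): 43 + 3 = 46
  Event 11 (adjust -7): 46 + -7 = 39
  Event 12 (sale 19): sell min(19,39)=19. stock: 39 - 19 = 20. total_sold = 63
  Event 13 (return 5): 20 + 5 = 25
  Event 14 (sale 13): sell min(13,25)=13. stock: 25 - 13 = 12. total_sold = 76
  Event 15 (restock 24): 12 + 24 = 36
  Event 16 (return 6): 36 + 6 = 42
Final: stock = 42, total_sold = 76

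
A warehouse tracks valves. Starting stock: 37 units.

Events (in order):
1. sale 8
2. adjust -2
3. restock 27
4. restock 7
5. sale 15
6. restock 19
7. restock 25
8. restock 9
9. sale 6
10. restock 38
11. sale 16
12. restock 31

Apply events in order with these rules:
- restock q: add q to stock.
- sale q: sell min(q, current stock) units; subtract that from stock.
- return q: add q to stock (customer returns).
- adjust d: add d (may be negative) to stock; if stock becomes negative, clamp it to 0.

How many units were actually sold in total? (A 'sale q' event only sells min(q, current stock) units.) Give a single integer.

Processing events:
Start: stock = 37
  Event 1 (sale 8): sell min(8,37)=8. stock: 37 - 8 = 29. total_sold = 8
  Event 2 (adjust -2): 29 + -2 = 27
  Event 3 (restock 27): 27 + 27 = 54
  Event 4 (restock 7): 54 + 7 = 61
  Event 5 (sale 15): sell min(15,61)=15. stock: 61 - 15 = 46. total_sold = 23
  Event 6 (restock 19): 46 + 19 = 65
  Event 7 (restock 25): 65 + 25 = 90
  Event 8 (restock 9): 90 + 9 = 99
  Event 9 (sale 6): sell min(6,99)=6. stock: 99 - 6 = 93. total_sold = 29
  Event 10 (restock 38): 93 + 38 = 131
  Event 11 (sale 16): sell min(16,131)=16. stock: 131 - 16 = 115. total_sold = 45
  Event 12 (restock 31): 115 + 31 = 146
Final: stock = 146, total_sold = 45

Answer: 45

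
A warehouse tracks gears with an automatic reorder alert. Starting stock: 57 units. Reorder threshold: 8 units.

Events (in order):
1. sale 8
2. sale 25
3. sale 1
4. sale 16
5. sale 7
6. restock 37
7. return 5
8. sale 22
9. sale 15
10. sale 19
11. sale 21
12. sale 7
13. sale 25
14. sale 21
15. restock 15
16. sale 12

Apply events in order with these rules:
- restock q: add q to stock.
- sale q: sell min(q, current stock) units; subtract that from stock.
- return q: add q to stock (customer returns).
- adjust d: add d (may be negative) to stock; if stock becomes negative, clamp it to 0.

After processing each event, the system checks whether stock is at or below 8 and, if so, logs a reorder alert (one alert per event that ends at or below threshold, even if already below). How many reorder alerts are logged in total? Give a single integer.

Answer: 9

Derivation:
Processing events:
Start: stock = 57
  Event 1 (sale 8): sell min(8,57)=8. stock: 57 - 8 = 49. total_sold = 8
  Event 2 (sale 25): sell min(25,49)=25. stock: 49 - 25 = 24. total_sold = 33
  Event 3 (sale 1): sell min(1,24)=1. stock: 24 - 1 = 23. total_sold = 34
  Event 4 (sale 16): sell min(16,23)=16. stock: 23 - 16 = 7. total_sold = 50
  Event 5 (sale 7): sell min(7,7)=7. stock: 7 - 7 = 0. total_sold = 57
  Event 6 (restock 37): 0 + 37 = 37
  Event 7 (return 5): 37 + 5 = 42
  Event 8 (sale 22): sell min(22,42)=22. stock: 42 - 22 = 20. total_sold = 79
  Event 9 (sale 15): sell min(15,20)=15. stock: 20 - 15 = 5. total_sold = 94
  Event 10 (sale 19): sell min(19,5)=5. stock: 5 - 5 = 0. total_sold = 99
  Event 11 (sale 21): sell min(21,0)=0. stock: 0 - 0 = 0. total_sold = 99
  Event 12 (sale 7): sell min(7,0)=0. stock: 0 - 0 = 0. total_sold = 99
  Event 13 (sale 25): sell min(25,0)=0. stock: 0 - 0 = 0. total_sold = 99
  Event 14 (sale 21): sell min(21,0)=0. stock: 0 - 0 = 0. total_sold = 99
  Event 15 (restock 15): 0 + 15 = 15
  Event 16 (sale 12): sell min(12,15)=12. stock: 15 - 12 = 3. total_sold = 111
Final: stock = 3, total_sold = 111

Checking against threshold 8:
  After event 1: stock=49 > 8
  After event 2: stock=24 > 8
  After event 3: stock=23 > 8
  After event 4: stock=7 <= 8 -> ALERT
  After event 5: stock=0 <= 8 -> ALERT
  After event 6: stock=37 > 8
  After event 7: stock=42 > 8
  After event 8: stock=20 > 8
  After event 9: stock=5 <= 8 -> ALERT
  After event 10: stock=0 <= 8 -> ALERT
  After event 11: stock=0 <= 8 -> ALERT
  After event 12: stock=0 <= 8 -> ALERT
  After event 13: stock=0 <= 8 -> ALERT
  After event 14: stock=0 <= 8 -> ALERT
  After event 15: stock=15 > 8
  After event 16: stock=3 <= 8 -> ALERT
Alert events: [4, 5, 9, 10, 11, 12, 13, 14, 16]. Count = 9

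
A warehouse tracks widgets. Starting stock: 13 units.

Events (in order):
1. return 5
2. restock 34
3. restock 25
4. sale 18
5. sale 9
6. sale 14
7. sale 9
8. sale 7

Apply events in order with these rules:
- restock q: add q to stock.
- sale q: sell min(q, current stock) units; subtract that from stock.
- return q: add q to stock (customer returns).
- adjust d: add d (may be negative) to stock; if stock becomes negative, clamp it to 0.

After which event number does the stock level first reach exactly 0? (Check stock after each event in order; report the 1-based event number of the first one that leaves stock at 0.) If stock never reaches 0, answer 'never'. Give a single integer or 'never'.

Answer: never

Derivation:
Processing events:
Start: stock = 13
  Event 1 (return 5): 13 + 5 = 18
  Event 2 (restock 34): 18 + 34 = 52
  Event 3 (restock 25): 52 + 25 = 77
  Event 4 (sale 18): sell min(18,77)=18. stock: 77 - 18 = 59. total_sold = 18
  Event 5 (sale 9): sell min(9,59)=9. stock: 59 - 9 = 50. total_sold = 27
  Event 6 (sale 14): sell min(14,50)=14. stock: 50 - 14 = 36. total_sold = 41
  Event 7 (sale 9): sell min(9,36)=9. stock: 36 - 9 = 27. total_sold = 50
  Event 8 (sale 7): sell min(7,27)=7. stock: 27 - 7 = 20. total_sold = 57
Final: stock = 20, total_sold = 57

Stock never reaches 0.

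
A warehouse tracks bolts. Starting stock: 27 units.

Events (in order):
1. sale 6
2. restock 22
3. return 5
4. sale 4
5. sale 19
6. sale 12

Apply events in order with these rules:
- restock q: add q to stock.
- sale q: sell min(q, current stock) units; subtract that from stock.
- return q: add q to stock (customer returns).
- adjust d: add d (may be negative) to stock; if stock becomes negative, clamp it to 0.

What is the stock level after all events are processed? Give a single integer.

Processing events:
Start: stock = 27
  Event 1 (sale 6): sell min(6,27)=6. stock: 27 - 6 = 21. total_sold = 6
  Event 2 (restock 22): 21 + 22 = 43
  Event 3 (return 5): 43 + 5 = 48
  Event 4 (sale 4): sell min(4,48)=4. stock: 48 - 4 = 44. total_sold = 10
  Event 5 (sale 19): sell min(19,44)=19. stock: 44 - 19 = 25. total_sold = 29
  Event 6 (sale 12): sell min(12,25)=12. stock: 25 - 12 = 13. total_sold = 41
Final: stock = 13, total_sold = 41

Answer: 13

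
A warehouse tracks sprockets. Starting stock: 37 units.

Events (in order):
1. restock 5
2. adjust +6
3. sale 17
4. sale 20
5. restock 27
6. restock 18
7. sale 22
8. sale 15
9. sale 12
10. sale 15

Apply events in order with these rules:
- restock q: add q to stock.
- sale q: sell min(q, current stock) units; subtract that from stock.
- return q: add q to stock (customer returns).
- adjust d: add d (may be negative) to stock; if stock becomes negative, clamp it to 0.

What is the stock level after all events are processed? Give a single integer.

Processing events:
Start: stock = 37
  Event 1 (restock 5): 37 + 5 = 42
  Event 2 (adjust +6): 42 + 6 = 48
  Event 3 (sale 17): sell min(17,48)=17. stock: 48 - 17 = 31. total_sold = 17
  Event 4 (sale 20): sell min(20,31)=20. stock: 31 - 20 = 11. total_sold = 37
  Event 5 (restock 27): 11 + 27 = 38
  Event 6 (restock 18): 38 + 18 = 56
  Event 7 (sale 22): sell min(22,56)=22. stock: 56 - 22 = 34. total_sold = 59
  Event 8 (sale 15): sell min(15,34)=15. stock: 34 - 15 = 19. total_sold = 74
  Event 9 (sale 12): sell min(12,19)=12. stock: 19 - 12 = 7. total_sold = 86
  Event 10 (sale 15): sell min(15,7)=7. stock: 7 - 7 = 0. total_sold = 93
Final: stock = 0, total_sold = 93

Answer: 0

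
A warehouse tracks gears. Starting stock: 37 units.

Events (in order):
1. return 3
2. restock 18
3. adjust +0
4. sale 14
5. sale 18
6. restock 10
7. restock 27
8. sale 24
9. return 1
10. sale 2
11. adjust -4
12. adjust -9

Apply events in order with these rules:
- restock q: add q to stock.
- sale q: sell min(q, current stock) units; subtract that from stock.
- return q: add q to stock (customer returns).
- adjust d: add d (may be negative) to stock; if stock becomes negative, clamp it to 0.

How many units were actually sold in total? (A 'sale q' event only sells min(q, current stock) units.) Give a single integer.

Answer: 58

Derivation:
Processing events:
Start: stock = 37
  Event 1 (return 3): 37 + 3 = 40
  Event 2 (restock 18): 40 + 18 = 58
  Event 3 (adjust +0): 58 + 0 = 58
  Event 4 (sale 14): sell min(14,58)=14. stock: 58 - 14 = 44. total_sold = 14
  Event 5 (sale 18): sell min(18,44)=18. stock: 44 - 18 = 26. total_sold = 32
  Event 6 (restock 10): 26 + 10 = 36
  Event 7 (restock 27): 36 + 27 = 63
  Event 8 (sale 24): sell min(24,63)=24. stock: 63 - 24 = 39. total_sold = 56
  Event 9 (return 1): 39 + 1 = 40
  Event 10 (sale 2): sell min(2,40)=2. stock: 40 - 2 = 38. total_sold = 58
  Event 11 (adjust -4): 38 + -4 = 34
  Event 12 (adjust -9): 34 + -9 = 25
Final: stock = 25, total_sold = 58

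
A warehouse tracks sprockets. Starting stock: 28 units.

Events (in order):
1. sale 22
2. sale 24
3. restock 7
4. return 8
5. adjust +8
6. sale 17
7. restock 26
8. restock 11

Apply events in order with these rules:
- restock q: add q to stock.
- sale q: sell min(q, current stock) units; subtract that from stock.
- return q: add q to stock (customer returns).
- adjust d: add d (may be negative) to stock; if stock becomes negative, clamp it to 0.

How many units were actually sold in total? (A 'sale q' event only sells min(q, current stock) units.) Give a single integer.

Answer: 45

Derivation:
Processing events:
Start: stock = 28
  Event 1 (sale 22): sell min(22,28)=22. stock: 28 - 22 = 6. total_sold = 22
  Event 2 (sale 24): sell min(24,6)=6. stock: 6 - 6 = 0. total_sold = 28
  Event 3 (restock 7): 0 + 7 = 7
  Event 4 (return 8): 7 + 8 = 15
  Event 5 (adjust +8): 15 + 8 = 23
  Event 6 (sale 17): sell min(17,23)=17. stock: 23 - 17 = 6. total_sold = 45
  Event 7 (restock 26): 6 + 26 = 32
  Event 8 (restock 11): 32 + 11 = 43
Final: stock = 43, total_sold = 45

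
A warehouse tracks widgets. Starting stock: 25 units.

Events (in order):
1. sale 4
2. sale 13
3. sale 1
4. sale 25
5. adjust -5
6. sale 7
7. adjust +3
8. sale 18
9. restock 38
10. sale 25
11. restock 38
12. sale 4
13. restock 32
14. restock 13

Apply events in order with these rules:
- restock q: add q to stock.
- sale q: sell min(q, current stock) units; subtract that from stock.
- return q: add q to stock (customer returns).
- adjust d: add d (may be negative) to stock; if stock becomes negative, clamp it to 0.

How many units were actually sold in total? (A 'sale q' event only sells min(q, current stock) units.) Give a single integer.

Answer: 57

Derivation:
Processing events:
Start: stock = 25
  Event 1 (sale 4): sell min(4,25)=4. stock: 25 - 4 = 21. total_sold = 4
  Event 2 (sale 13): sell min(13,21)=13. stock: 21 - 13 = 8. total_sold = 17
  Event 3 (sale 1): sell min(1,8)=1. stock: 8 - 1 = 7. total_sold = 18
  Event 4 (sale 25): sell min(25,7)=7. stock: 7 - 7 = 0. total_sold = 25
  Event 5 (adjust -5): 0 + -5 = 0 (clamped to 0)
  Event 6 (sale 7): sell min(7,0)=0. stock: 0 - 0 = 0. total_sold = 25
  Event 7 (adjust +3): 0 + 3 = 3
  Event 8 (sale 18): sell min(18,3)=3. stock: 3 - 3 = 0. total_sold = 28
  Event 9 (restock 38): 0 + 38 = 38
  Event 10 (sale 25): sell min(25,38)=25. stock: 38 - 25 = 13. total_sold = 53
  Event 11 (restock 38): 13 + 38 = 51
  Event 12 (sale 4): sell min(4,51)=4. stock: 51 - 4 = 47. total_sold = 57
  Event 13 (restock 32): 47 + 32 = 79
  Event 14 (restock 13): 79 + 13 = 92
Final: stock = 92, total_sold = 57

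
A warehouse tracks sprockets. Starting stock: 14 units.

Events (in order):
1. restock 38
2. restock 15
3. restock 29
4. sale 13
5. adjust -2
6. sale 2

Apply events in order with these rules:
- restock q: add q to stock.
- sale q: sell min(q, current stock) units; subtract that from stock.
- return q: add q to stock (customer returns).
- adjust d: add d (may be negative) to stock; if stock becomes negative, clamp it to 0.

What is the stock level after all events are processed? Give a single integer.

Processing events:
Start: stock = 14
  Event 1 (restock 38): 14 + 38 = 52
  Event 2 (restock 15): 52 + 15 = 67
  Event 3 (restock 29): 67 + 29 = 96
  Event 4 (sale 13): sell min(13,96)=13. stock: 96 - 13 = 83. total_sold = 13
  Event 5 (adjust -2): 83 + -2 = 81
  Event 6 (sale 2): sell min(2,81)=2. stock: 81 - 2 = 79. total_sold = 15
Final: stock = 79, total_sold = 15

Answer: 79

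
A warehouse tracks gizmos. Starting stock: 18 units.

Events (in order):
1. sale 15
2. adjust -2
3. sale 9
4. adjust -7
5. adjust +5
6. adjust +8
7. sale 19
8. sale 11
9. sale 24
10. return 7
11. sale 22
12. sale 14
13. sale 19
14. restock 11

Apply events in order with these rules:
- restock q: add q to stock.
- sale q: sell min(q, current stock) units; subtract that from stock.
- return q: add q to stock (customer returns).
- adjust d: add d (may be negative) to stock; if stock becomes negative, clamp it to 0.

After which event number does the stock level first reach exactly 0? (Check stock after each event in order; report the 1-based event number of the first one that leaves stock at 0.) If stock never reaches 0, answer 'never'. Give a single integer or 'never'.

Processing events:
Start: stock = 18
  Event 1 (sale 15): sell min(15,18)=15. stock: 18 - 15 = 3. total_sold = 15
  Event 2 (adjust -2): 3 + -2 = 1
  Event 3 (sale 9): sell min(9,1)=1. stock: 1 - 1 = 0. total_sold = 16
  Event 4 (adjust -7): 0 + -7 = 0 (clamped to 0)
  Event 5 (adjust +5): 0 + 5 = 5
  Event 6 (adjust +8): 5 + 8 = 13
  Event 7 (sale 19): sell min(19,13)=13. stock: 13 - 13 = 0. total_sold = 29
  Event 8 (sale 11): sell min(11,0)=0. stock: 0 - 0 = 0. total_sold = 29
  Event 9 (sale 24): sell min(24,0)=0. stock: 0 - 0 = 0. total_sold = 29
  Event 10 (return 7): 0 + 7 = 7
  Event 11 (sale 22): sell min(22,7)=7. stock: 7 - 7 = 0. total_sold = 36
  Event 12 (sale 14): sell min(14,0)=0. stock: 0 - 0 = 0. total_sold = 36
  Event 13 (sale 19): sell min(19,0)=0. stock: 0 - 0 = 0. total_sold = 36
  Event 14 (restock 11): 0 + 11 = 11
Final: stock = 11, total_sold = 36

First zero at event 3.

Answer: 3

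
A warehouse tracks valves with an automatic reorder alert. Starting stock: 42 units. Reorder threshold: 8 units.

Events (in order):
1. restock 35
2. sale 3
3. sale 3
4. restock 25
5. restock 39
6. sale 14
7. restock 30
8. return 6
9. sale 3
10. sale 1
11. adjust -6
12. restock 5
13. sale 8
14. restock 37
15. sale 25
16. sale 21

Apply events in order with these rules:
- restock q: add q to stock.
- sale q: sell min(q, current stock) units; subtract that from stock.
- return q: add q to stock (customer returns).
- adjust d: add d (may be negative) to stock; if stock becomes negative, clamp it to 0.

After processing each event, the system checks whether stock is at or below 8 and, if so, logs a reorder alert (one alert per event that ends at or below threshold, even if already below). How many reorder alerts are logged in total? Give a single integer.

Answer: 0

Derivation:
Processing events:
Start: stock = 42
  Event 1 (restock 35): 42 + 35 = 77
  Event 2 (sale 3): sell min(3,77)=3. stock: 77 - 3 = 74. total_sold = 3
  Event 3 (sale 3): sell min(3,74)=3. stock: 74 - 3 = 71. total_sold = 6
  Event 4 (restock 25): 71 + 25 = 96
  Event 5 (restock 39): 96 + 39 = 135
  Event 6 (sale 14): sell min(14,135)=14. stock: 135 - 14 = 121. total_sold = 20
  Event 7 (restock 30): 121 + 30 = 151
  Event 8 (return 6): 151 + 6 = 157
  Event 9 (sale 3): sell min(3,157)=3. stock: 157 - 3 = 154. total_sold = 23
  Event 10 (sale 1): sell min(1,154)=1. stock: 154 - 1 = 153. total_sold = 24
  Event 11 (adjust -6): 153 + -6 = 147
  Event 12 (restock 5): 147 + 5 = 152
  Event 13 (sale 8): sell min(8,152)=8. stock: 152 - 8 = 144. total_sold = 32
  Event 14 (restock 37): 144 + 37 = 181
  Event 15 (sale 25): sell min(25,181)=25. stock: 181 - 25 = 156. total_sold = 57
  Event 16 (sale 21): sell min(21,156)=21. stock: 156 - 21 = 135. total_sold = 78
Final: stock = 135, total_sold = 78

Checking against threshold 8:
  After event 1: stock=77 > 8
  After event 2: stock=74 > 8
  After event 3: stock=71 > 8
  After event 4: stock=96 > 8
  After event 5: stock=135 > 8
  After event 6: stock=121 > 8
  After event 7: stock=151 > 8
  After event 8: stock=157 > 8
  After event 9: stock=154 > 8
  After event 10: stock=153 > 8
  After event 11: stock=147 > 8
  After event 12: stock=152 > 8
  After event 13: stock=144 > 8
  After event 14: stock=181 > 8
  After event 15: stock=156 > 8
  After event 16: stock=135 > 8
Alert events: []. Count = 0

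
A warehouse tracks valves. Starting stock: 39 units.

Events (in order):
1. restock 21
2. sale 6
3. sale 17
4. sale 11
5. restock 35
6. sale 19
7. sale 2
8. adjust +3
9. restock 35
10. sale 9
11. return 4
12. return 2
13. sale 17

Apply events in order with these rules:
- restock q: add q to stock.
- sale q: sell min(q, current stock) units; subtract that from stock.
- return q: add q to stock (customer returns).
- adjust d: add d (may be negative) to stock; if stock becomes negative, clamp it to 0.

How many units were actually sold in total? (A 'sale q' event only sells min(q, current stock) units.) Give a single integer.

Answer: 81

Derivation:
Processing events:
Start: stock = 39
  Event 1 (restock 21): 39 + 21 = 60
  Event 2 (sale 6): sell min(6,60)=6. stock: 60 - 6 = 54. total_sold = 6
  Event 3 (sale 17): sell min(17,54)=17. stock: 54 - 17 = 37. total_sold = 23
  Event 4 (sale 11): sell min(11,37)=11. stock: 37 - 11 = 26. total_sold = 34
  Event 5 (restock 35): 26 + 35 = 61
  Event 6 (sale 19): sell min(19,61)=19. stock: 61 - 19 = 42. total_sold = 53
  Event 7 (sale 2): sell min(2,42)=2. stock: 42 - 2 = 40. total_sold = 55
  Event 8 (adjust +3): 40 + 3 = 43
  Event 9 (restock 35): 43 + 35 = 78
  Event 10 (sale 9): sell min(9,78)=9. stock: 78 - 9 = 69. total_sold = 64
  Event 11 (return 4): 69 + 4 = 73
  Event 12 (return 2): 73 + 2 = 75
  Event 13 (sale 17): sell min(17,75)=17. stock: 75 - 17 = 58. total_sold = 81
Final: stock = 58, total_sold = 81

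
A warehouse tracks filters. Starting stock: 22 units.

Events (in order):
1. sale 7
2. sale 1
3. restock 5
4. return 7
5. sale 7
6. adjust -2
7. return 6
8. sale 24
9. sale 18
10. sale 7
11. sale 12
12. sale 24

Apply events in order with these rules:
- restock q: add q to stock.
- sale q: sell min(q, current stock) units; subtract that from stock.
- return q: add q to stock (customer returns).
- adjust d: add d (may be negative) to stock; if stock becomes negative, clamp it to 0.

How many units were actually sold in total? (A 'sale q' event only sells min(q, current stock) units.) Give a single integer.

Answer: 38

Derivation:
Processing events:
Start: stock = 22
  Event 1 (sale 7): sell min(7,22)=7. stock: 22 - 7 = 15. total_sold = 7
  Event 2 (sale 1): sell min(1,15)=1. stock: 15 - 1 = 14. total_sold = 8
  Event 3 (restock 5): 14 + 5 = 19
  Event 4 (return 7): 19 + 7 = 26
  Event 5 (sale 7): sell min(7,26)=7. stock: 26 - 7 = 19. total_sold = 15
  Event 6 (adjust -2): 19 + -2 = 17
  Event 7 (return 6): 17 + 6 = 23
  Event 8 (sale 24): sell min(24,23)=23. stock: 23 - 23 = 0. total_sold = 38
  Event 9 (sale 18): sell min(18,0)=0. stock: 0 - 0 = 0. total_sold = 38
  Event 10 (sale 7): sell min(7,0)=0. stock: 0 - 0 = 0. total_sold = 38
  Event 11 (sale 12): sell min(12,0)=0. stock: 0 - 0 = 0. total_sold = 38
  Event 12 (sale 24): sell min(24,0)=0. stock: 0 - 0 = 0. total_sold = 38
Final: stock = 0, total_sold = 38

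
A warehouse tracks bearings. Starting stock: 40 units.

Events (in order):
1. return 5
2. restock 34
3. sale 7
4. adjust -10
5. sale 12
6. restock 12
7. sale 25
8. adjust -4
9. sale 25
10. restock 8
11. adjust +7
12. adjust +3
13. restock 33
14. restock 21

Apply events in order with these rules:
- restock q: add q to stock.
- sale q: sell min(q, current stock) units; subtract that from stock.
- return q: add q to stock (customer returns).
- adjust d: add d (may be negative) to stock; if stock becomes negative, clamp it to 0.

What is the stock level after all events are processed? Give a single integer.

Processing events:
Start: stock = 40
  Event 1 (return 5): 40 + 5 = 45
  Event 2 (restock 34): 45 + 34 = 79
  Event 3 (sale 7): sell min(7,79)=7. stock: 79 - 7 = 72. total_sold = 7
  Event 4 (adjust -10): 72 + -10 = 62
  Event 5 (sale 12): sell min(12,62)=12. stock: 62 - 12 = 50. total_sold = 19
  Event 6 (restock 12): 50 + 12 = 62
  Event 7 (sale 25): sell min(25,62)=25. stock: 62 - 25 = 37. total_sold = 44
  Event 8 (adjust -4): 37 + -4 = 33
  Event 9 (sale 25): sell min(25,33)=25. stock: 33 - 25 = 8. total_sold = 69
  Event 10 (restock 8): 8 + 8 = 16
  Event 11 (adjust +7): 16 + 7 = 23
  Event 12 (adjust +3): 23 + 3 = 26
  Event 13 (restock 33): 26 + 33 = 59
  Event 14 (restock 21): 59 + 21 = 80
Final: stock = 80, total_sold = 69

Answer: 80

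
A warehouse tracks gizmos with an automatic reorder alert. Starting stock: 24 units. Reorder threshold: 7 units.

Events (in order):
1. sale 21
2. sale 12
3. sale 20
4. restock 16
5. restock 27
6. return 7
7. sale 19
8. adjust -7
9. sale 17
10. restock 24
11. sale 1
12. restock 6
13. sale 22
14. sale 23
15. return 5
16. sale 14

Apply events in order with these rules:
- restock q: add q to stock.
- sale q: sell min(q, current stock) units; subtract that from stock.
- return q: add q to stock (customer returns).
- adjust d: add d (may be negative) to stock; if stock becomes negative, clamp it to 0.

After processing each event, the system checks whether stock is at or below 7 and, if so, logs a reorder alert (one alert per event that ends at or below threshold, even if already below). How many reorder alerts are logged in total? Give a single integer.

Answer: 7

Derivation:
Processing events:
Start: stock = 24
  Event 1 (sale 21): sell min(21,24)=21. stock: 24 - 21 = 3. total_sold = 21
  Event 2 (sale 12): sell min(12,3)=3. stock: 3 - 3 = 0. total_sold = 24
  Event 3 (sale 20): sell min(20,0)=0. stock: 0 - 0 = 0. total_sold = 24
  Event 4 (restock 16): 0 + 16 = 16
  Event 5 (restock 27): 16 + 27 = 43
  Event 6 (return 7): 43 + 7 = 50
  Event 7 (sale 19): sell min(19,50)=19. stock: 50 - 19 = 31. total_sold = 43
  Event 8 (adjust -7): 31 + -7 = 24
  Event 9 (sale 17): sell min(17,24)=17. stock: 24 - 17 = 7. total_sold = 60
  Event 10 (restock 24): 7 + 24 = 31
  Event 11 (sale 1): sell min(1,31)=1. stock: 31 - 1 = 30. total_sold = 61
  Event 12 (restock 6): 30 + 6 = 36
  Event 13 (sale 22): sell min(22,36)=22. stock: 36 - 22 = 14. total_sold = 83
  Event 14 (sale 23): sell min(23,14)=14. stock: 14 - 14 = 0. total_sold = 97
  Event 15 (return 5): 0 + 5 = 5
  Event 16 (sale 14): sell min(14,5)=5. stock: 5 - 5 = 0. total_sold = 102
Final: stock = 0, total_sold = 102

Checking against threshold 7:
  After event 1: stock=3 <= 7 -> ALERT
  After event 2: stock=0 <= 7 -> ALERT
  After event 3: stock=0 <= 7 -> ALERT
  After event 4: stock=16 > 7
  After event 5: stock=43 > 7
  After event 6: stock=50 > 7
  After event 7: stock=31 > 7
  After event 8: stock=24 > 7
  After event 9: stock=7 <= 7 -> ALERT
  After event 10: stock=31 > 7
  After event 11: stock=30 > 7
  After event 12: stock=36 > 7
  After event 13: stock=14 > 7
  After event 14: stock=0 <= 7 -> ALERT
  After event 15: stock=5 <= 7 -> ALERT
  After event 16: stock=0 <= 7 -> ALERT
Alert events: [1, 2, 3, 9, 14, 15, 16]. Count = 7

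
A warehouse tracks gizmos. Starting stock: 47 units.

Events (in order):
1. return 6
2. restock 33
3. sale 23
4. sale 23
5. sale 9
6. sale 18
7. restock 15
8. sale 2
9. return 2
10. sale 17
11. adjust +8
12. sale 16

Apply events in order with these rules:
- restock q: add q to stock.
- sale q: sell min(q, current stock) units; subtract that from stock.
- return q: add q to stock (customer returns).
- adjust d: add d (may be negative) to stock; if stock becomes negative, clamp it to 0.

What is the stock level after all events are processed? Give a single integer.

Processing events:
Start: stock = 47
  Event 1 (return 6): 47 + 6 = 53
  Event 2 (restock 33): 53 + 33 = 86
  Event 3 (sale 23): sell min(23,86)=23. stock: 86 - 23 = 63. total_sold = 23
  Event 4 (sale 23): sell min(23,63)=23. stock: 63 - 23 = 40. total_sold = 46
  Event 5 (sale 9): sell min(9,40)=9. stock: 40 - 9 = 31. total_sold = 55
  Event 6 (sale 18): sell min(18,31)=18. stock: 31 - 18 = 13. total_sold = 73
  Event 7 (restock 15): 13 + 15 = 28
  Event 8 (sale 2): sell min(2,28)=2. stock: 28 - 2 = 26. total_sold = 75
  Event 9 (return 2): 26 + 2 = 28
  Event 10 (sale 17): sell min(17,28)=17. stock: 28 - 17 = 11. total_sold = 92
  Event 11 (adjust +8): 11 + 8 = 19
  Event 12 (sale 16): sell min(16,19)=16. stock: 19 - 16 = 3. total_sold = 108
Final: stock = 3, total_sold = 108

Answer: 3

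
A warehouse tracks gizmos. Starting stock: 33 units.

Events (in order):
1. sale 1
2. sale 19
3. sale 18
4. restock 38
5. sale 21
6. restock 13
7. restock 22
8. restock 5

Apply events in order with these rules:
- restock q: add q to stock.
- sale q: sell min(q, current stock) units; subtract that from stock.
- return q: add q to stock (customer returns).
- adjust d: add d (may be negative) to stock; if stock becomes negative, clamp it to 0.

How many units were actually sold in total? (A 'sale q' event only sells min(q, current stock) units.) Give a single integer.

Processing events:
Start: stock = 33
  Event 1 (sale 1): sell min(1,33)=1. stock: 33 - 1 = 32. total_sold = 1
  Event 2 (sale 19): sell min(19,32)=19. stock: 32 - 19 = 13. total_sold = 20
  Event 3 (sale 18): sell min(18,13)=13. stock: 13 - 13 = 0. total_sold = 33
  Event 4 (restock 38): 0 + 38 = 38
  Event 5 (sale 21): sell min(21,38)=21. stock: 38 - 21 = 17. total_sold = 54
  Event 6 (restock 13): 17 + 13 = 30
  Event 7 (restock 22): 30 + 22 = 52
  Event 8 (restock 5): 52 + 5 = 57
Final: stock = 57, total_sold = 54

Answer: 54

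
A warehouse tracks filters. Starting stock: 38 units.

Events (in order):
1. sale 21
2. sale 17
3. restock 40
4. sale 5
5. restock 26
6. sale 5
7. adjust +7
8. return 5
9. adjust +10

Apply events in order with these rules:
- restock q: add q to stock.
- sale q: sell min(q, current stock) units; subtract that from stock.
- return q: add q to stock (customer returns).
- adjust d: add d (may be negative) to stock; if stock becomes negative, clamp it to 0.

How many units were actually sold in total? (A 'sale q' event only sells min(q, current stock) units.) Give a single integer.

Answer: 48

Derivation:
Processing events:
Start: stock = 38
  Event 1 (sale 21): sell min(21,38)=21. stock: 38 - 21 = 17. total_sold = 21
  Event 2 (sale 17): sell min(17,17)=17. stock: 17 - 17 = 0. total_sold = 38
  Event 3 (restock 40): 0 + 40 = 40
  Event 4 (sale 5): sell min(5,40)=5. stock: 40 - 5 = 35. total_sold = 43
  Event 5 (restock 26): 35 + 26 = 61
  Event 6 (sale 5): sell min(5,61)=5. stock: 61 - 5 = 56. total_sold = 48
  Event 7 (adjust +7): 56 + 7 = 63
  Event 8 (return 5): 63 + 5 = 68
  Event 9 (adjust +10): 68 + 10 = 78
Final: stock = 78, total_sold = 48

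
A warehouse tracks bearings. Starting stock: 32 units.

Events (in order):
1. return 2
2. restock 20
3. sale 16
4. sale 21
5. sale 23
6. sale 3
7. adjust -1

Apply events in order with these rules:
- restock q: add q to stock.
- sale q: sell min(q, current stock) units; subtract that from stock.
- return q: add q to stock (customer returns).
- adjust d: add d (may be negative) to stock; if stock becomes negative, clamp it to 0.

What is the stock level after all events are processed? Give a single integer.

Answer: 0

Derivation:
Processing events:
Start: stock = 32
  Event 1 (return 2): 32 + 2 = 34
  Event 2 (restock 20): 34 + 20 = 54
  Event 3 (sale 16): sell min(16,54)=16. stock: 54 - 16 = 38. total_sold = 16
  Event 4 (sale 21): sell min(21,38)=21. stock: 38 - 21 = 17. total_sold = 37
  Event 5 (sale 23): sell min(23,17)=17. stock: 17 - 17 = 0. total_sold = 54
  Event 6 (sale 3): sell min(3,0)=0. stock: 0 - 0 = 0. total_sold = 54
  Event 7 (adjust -1): 0 + -1 = 0 (clamped to 0)
Final: stock = 0, total_sold = 54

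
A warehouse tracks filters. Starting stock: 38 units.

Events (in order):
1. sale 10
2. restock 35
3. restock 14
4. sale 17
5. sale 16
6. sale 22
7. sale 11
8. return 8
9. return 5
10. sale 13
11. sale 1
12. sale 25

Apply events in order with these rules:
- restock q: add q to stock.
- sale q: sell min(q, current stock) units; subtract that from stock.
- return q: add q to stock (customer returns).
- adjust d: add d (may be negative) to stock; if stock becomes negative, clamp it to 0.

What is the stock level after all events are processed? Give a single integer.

Processing events:
Start: stock = 38
  Event 1 (sale 10): sell min(10,38)=10. stock: 38 - 10 = 28. total_sold = 10
  Event 2 (restock 35): 28 + 35 = 63
  Event 3 (restock 14): 63 + 14 = 77
  Event 4 (sale 17): sell min(17,77)=17. stock: 77 - 17 = 60. total_sold = 27
  Event 5 (sale 16): sell min(16,60)=16. stock: 60 - 16 = 44. total_sold = 43
  Event 6 (sale 22): sell min(22,44)=22. stock: 44 - 22 = 22. total_sold = 65
  Event 7 (sale 11): sell min(11,22)=11. stock: 22 - 11 = 11. total_sold = 76
  Event 8 (return 8): 11 + 8 = 19
  Event 9 (return 5): 19 + 5 = 24
  Event 10 (sale 13): sell min(13,24)=13. stock: 24 - 13 = 11. total_sold = 89
  Event 11 (sale 1): sell min(1,11)=1. stock: 11 - 1 = 10. total_sold = 90
  Event 12 (sale 25): sell min(25,10)=10. stock: 10 - 10 = 0. total_sold = 100
Final: stock = 0, total_sold = 100

Answer: 0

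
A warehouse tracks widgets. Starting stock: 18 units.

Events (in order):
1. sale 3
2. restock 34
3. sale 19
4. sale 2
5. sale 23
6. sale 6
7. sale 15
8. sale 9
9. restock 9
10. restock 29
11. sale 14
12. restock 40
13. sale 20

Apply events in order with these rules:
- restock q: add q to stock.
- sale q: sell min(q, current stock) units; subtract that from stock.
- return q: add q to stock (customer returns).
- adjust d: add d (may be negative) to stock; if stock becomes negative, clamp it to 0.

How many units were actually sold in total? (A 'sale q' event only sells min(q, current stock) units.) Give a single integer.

Answer: 86

Derivation:
Processing events:
Start: stock = 18
  Event 1 (sale 3): sell min(3,18)=3. stock: 18 - 3 = 15. total_sold = 3
  Event 2 (restock 34): 15 + 34 = 49
  Event 3 (sale 19): sell min(19,49)=19. stock: 49 - 19 = 30. total_sold = 22
  Event 4 (sale 2): sell min(2,30)=2. stock: 30 - 2 = 28. total_sold = 24
  Event 5 (sale 23): sell min(23,28)=23. stock: 28 - 23 = 5. total_sold = 47
  Event 6 (sale 6): sell min(6,5)=5. stock: 5 - 5 = 0. total_sold = 52
  Event 7 (sale 15): sell min(15,0)=0. stock: 0 - 0 = 0. total_sold = 52
  Event 8 (sale 9): sell min(9,0)=0. stock: 0 - 0 = 0. total_sold = 52
  Event 9 (restock 9): 0 + 9 = 9
  Event 10 (restock 29): 9 + 29 = 38
  Event 11 (sale 14): sell min(14,38)=14. stock: 38 - 14 = 24. total_sold = 66
  Event 12 (restock 40): 24 + 40 = 64
  Event 13 (sale 20): sell min(20,64)=20. stock: 64 - 20 = 44. total_sold = 86
Final: stock = 44, total_sold = 86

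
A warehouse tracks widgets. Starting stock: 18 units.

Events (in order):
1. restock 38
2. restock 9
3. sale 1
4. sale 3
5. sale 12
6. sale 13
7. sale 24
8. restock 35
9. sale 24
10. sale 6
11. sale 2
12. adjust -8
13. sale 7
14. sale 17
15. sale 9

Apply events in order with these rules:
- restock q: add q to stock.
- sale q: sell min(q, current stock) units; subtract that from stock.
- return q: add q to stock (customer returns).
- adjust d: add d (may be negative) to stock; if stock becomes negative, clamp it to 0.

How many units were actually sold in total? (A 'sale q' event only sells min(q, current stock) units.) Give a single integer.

Answer: 92

Derivation:
Processing events:
Start: stock = 18
  Event 1 (restock 38): 18 + 38 = 56
  Event 2 (restock 9): 56 + 9 = 65
  Event 3 (sale 1): sell min(1,65)=1. stock: 65 - 1 = 64. total_sold = 1
  Event 4 (sale 3): sell min(3,64)=3. stock: 64 - 3 = 61. total_sold = 4
  Event 5 (sale 12): sell min(12,61)=12. stock: 61 - 12 = 49. total_sold = 16
  Event 6 (sale 13): sell min(13,49)=13. stock: 49 - 13 = 36. total_sold = 29
  Event 7 (sale 24): sell min(24,36)=24. stock: 36 - 24 = 12. total_sold = 53
  Event 8 (restock 35): 12 + 35 = 47
  Event 9 (sale 24): sell min(24,47)=24. stock: 47 - 24 = 23. total_sold = 77
  Event 10 (sale 6): sell min(6,23)=6. stock: 23 - 6 = 17. total_sold = 83
  Event 11 (sale 2): sell min(2,17)=2. stock: 17 - 2 = 15. total_sold = 85
  Event 12 (adjust -8): 15 + -8 = 7
  Event 13 (sale 7): sell min(7,7)=7. stock: 7 - 7 = 0. total_sold = 92
  Event 14 (sale 17): sell min(17,0)=0. stock: 0 - 0 = 0. total_sold = 92
  Event 15 (sale 9): sell min(9,0)=0. stock: 0 - 0 = 0. total_sold = 92
Final: stock = 0, total_sold = 92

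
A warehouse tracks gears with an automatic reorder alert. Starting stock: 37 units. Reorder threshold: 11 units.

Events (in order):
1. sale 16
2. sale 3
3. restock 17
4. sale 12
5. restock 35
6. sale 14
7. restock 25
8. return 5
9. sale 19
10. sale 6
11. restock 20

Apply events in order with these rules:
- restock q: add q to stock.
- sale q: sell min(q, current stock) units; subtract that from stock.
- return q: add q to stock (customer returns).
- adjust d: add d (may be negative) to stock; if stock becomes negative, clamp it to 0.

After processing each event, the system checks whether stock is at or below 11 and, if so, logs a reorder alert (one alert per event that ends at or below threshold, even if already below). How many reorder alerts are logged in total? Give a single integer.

Answer: 0

Derivation:
Processing events:
Start: stock = 37
  Event 1 (sale 16): sell min(16,37)=16. stock: 37 - 16 = 21. total_sold = 16
  Event 2 (sale 3): sell min(3,21)=3. stock: 21 - 3 = 18. total_sold = 19
  Event 3 (restock 17): 18 + 17 = 35
  Event 4 (sale 12): sell min(12,35)=12. stock: 35 - 12 = 23. total_sold = 31
  Event 5 (restock 35): 23 + 35 = 58
  Event 6 (sale 14): sell min(14,58)=14. stock: 58 - 14 = 44. total_sold = 45
  Event 7 (restock 25): 44 + 25 = 69
  Event 8 (return 5): 69 + 5 = 74
  Event 9 (sale 19): sell min(19,74)=19. stock: 74 - 19 = 55. total_sold = 64
  Event 10 (sale 6): sell min(6,55)=6. stock: 55 - 6 = 49. total_sold = 70
  Event 11 (restock 20): 49 + 20 = 69
Final: stock = 69, total_sold = 70

Checking against threshold 11:
  After event 1: stock=21 > 11
  After event 2: stock=18 > 11
  After event 3: stock=35 > 11
  After event 4: stock=23 > 11
  After event 5: stock=58 > 11
  After event 6: stock=44 > 11
  After event 7: stock=69 > 11
  After event 8: stock=74 > 11
  After event 9: stock=55 > 11
  After event 10: stock=49 > 11
  After event 11: stock=69 > 11
Alert events: []. Count = 0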